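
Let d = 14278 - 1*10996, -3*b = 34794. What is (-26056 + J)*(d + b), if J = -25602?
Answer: 429587928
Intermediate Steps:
b = -11598 (b = -1/3*34794 = -11598)
d = 3282 (d = 14278 - 10996 = 3282)
(-26056 + J)*(d + b) = (-26056 - 25602)*(3282 - 11598) = -51658*(-8316) = 429587928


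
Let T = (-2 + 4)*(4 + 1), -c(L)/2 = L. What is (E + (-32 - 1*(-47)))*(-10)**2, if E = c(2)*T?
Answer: -2500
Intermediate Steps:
c(L) = -2*L
T = 10 (T = 2*5 = 10)
E = -40 (E = -2*2*10 = -4*10 = -40)
(E + (-32 - 1*(-47)))*(-10)**2 = (-40 + (-32 - 1*(-47)))*(-10)**2 = (-40 + (-32 + 47))*100 = (-40 + 15)*100 = -25*100 = -2500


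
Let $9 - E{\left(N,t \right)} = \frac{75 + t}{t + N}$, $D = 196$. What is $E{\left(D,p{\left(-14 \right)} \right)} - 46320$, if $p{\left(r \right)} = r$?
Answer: $- \frac{8428663}{182} \approx -46311.0$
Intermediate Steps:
$E{\left(N,t \right)} = 9 - \frac{75 + t}{N + t}$ ($E{\left(N,t \right)} = 9 - \frac{75 + t}{t + N} = 9 - \frac{75 + t}{N + t}$)
$E{\left(D,p{\left(-14 \right)} \right)} - 46320 = \frac{-75 + 8 \left(-14\right) + 9 \cdot 196}{196 - 14} - 46320 = \frac{-75 - 112 + 1764}{182} - 46320 = \frac{1}{182} \cdot 1577 - 46320 = \frac{1577}{182} - 46320 = - \frac{8428663}{182}$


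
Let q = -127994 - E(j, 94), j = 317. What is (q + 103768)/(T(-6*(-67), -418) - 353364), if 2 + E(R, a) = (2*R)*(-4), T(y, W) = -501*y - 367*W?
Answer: 2711/50170 ≈ 0.054036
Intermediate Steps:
E(R, a) = -2 - 8*R (E(R, a) = -2 + (2*R)*(-4) = -2 - 8*R)
q = -125456 (q = -127994 - (-2 - 8*317) = -127994 - (-2 - 2536) = -127994 - 1*(-2538) = -127994 + 2538 = -125456)
(q + 103768)/(T(-6*(-67), -418) - 353364) = (-125456 + 103768)/((-(-3006)*(-67) - 367*(-418)) - 353364) = -21688/((-501*402 + 153406) - 353364) = -21688/((-201402 + 153406) - 353364) = -21688/(-47996 - 353364) = -21688/(-401360) = -21688*(-1/401360) = 2711/50170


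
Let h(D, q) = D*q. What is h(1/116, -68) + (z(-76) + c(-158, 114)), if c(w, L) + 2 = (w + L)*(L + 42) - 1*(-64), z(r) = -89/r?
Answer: -14990319/2204 ≈ -6801.4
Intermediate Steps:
c(w, L) = 62 + (42 + L)*(L + w) (c(w, L) = -2 + ((w + L)*(L + 42) - 1*(-64)) = -2 + ((L + w)*(42 + L) + 64) = -2 + ((42 + L)*(L + w) + 64) = -2 + (64 + (42 + L)*(L + w)) = 62 + (42 + L)*(L + w))
h(1/116, -68) + (z(-76) + c(-158, 114)) = -68/116 + (-89/(-76) + (62 + 114² + 42*114 + 42*(-158) + 114*(-158))) = (1/116)*(-68) + (-89*(-1/76) + (62 + 12996 + 4788 - 6636 - 18012)) = -17/29 + (89/76 - 6802) = -17/29 - 516863/76 = -14990319/2204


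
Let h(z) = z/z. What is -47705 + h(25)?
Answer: -47704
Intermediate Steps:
h(z) = 1
-47705 + h(25) = -47705 + 1 = -47704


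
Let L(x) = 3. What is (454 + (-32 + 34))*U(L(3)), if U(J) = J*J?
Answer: 4104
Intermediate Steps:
U(J) = J²
(454 + (-32 + 34))*U(L(3)) = (454 + (-32 + 34))*3² = (454 + 2)*9 = 456*9 = 4104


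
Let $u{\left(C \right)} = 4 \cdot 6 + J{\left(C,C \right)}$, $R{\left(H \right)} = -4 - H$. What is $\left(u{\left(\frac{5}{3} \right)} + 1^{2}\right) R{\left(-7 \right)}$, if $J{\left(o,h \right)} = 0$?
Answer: $75$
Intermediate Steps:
$u{\left(C \right)} = 24$ ($u{\left(C \right)} = 4 \cdot 6 + 0 = 24 + 0 = 24$)
$\left(u{\left(\frac{5}{3} \right)} + 1^{2}\right) R{\left(-7 \right)} = \left(24 + 1^{2}\right) \left(-4 - -7\right) = \left(24 + 1\right) \left(-4 + 7\right) = 25 \cdot 3 = 75$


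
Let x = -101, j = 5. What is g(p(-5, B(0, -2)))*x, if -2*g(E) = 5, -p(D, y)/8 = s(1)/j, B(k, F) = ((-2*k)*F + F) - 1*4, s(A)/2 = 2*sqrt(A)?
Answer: 505/2 ≈ 252.50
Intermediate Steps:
s(A) = 4*sqrt(A) (s(A) = 2*(2*sqrt(A)) = 4*sqrt(A))
B(k, F) = -4 + F - 2*F*k (B(k, F) = (-2*F*k + F) - 4 = (F - 2*F*k) - 4 = -4 + F - 2*F*k)
p(D, y) = -32/5 (p(D, y) = -8*4*sqrt(1)/5 = -8*4*1/5 = -32/5)
g(E) = -5/2 (g(E) = -1/2*5 = -5/2)
g(p(-5, B(0, -2)))*x = -5/2*(-101) = 505/2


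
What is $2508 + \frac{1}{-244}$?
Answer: $\frac{611951}{244} \approx 2508.0$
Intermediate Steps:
$2508 + \frac{1}{-244} = 2508 - \frac{1}{244} = \frac{611951}{244}$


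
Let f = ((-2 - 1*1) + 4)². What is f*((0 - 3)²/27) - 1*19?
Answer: -56/3 ≈ -18.667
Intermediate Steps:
f = 1 (f = ((-2 - 1) + 4)² = (-3 + 4)² = 1² = 1)
f*((0 - 3)²/27) - 1*19 = 1*((0 - 3)²/27) - 1*19 = 1*((-3)²*(1/27)) - 19 = 1*(9*(1/27)) - 19 = 1*(⅓) - 19 = ⅓ - 19 = -56/3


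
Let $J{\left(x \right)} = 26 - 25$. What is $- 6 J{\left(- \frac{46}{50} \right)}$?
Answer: $-6$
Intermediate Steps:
$J{\left(x \right)} = 1$
$- 6 J{\left(- \frac{46}{50} \right)} = \left(-6\right) 1 = -6$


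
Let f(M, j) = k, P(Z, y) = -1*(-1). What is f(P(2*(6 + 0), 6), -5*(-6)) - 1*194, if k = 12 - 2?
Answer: -184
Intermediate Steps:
P(Z, y) = 1
k = 10
f(M, j) = 10
f(P(2*(6 + 0), 6), -5*(-6)) - 1*194 = 10 - 1*194 = 10 - 194 = -184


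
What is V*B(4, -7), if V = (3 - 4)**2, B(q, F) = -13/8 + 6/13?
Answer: -121/104 ≈ -1.1635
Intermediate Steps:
B(q, F) = -121/104 (B(q, F) = -13*1/8 + 6*(1/13) = -13/8 + 6/13 = -121/104)
V = 1 (V = (-1)**2 = 1)
V*B(4, -7) = 1*(-121/104) = -121/104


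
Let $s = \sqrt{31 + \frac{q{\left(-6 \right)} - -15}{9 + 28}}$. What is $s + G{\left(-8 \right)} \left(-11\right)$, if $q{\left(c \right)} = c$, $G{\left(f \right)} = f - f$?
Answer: $\frac{34 \sqrt{37}}{37} \approx 5.5896$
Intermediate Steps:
$G{\left(f \right)} = 0$
$s = \frac{34 \sqrt{37}}{37}$ ($s = \sqrt{31 + \frac{-6 - -15}{9 + 28}} = \sqrt{31 + \frac{-6 + 15}{37}} = \sqrt{31 + 9 \cdot \frac{1}{37}} = \sqrt{31 + \frac{9}{37}} = \sqrt{\frac{1156}{37}} = \frac{34 \sqrt{37}}{37} \approx 5.5896$)
$s + G{\left(-8 \right)} \left(-11\right) = \frac{34 \sqrt{37}}{37} + 0 \left(-11\right) = \frac{34 \sqrt{37}}{37} + 0 = \frac{34 \sqrt{37}}{37}$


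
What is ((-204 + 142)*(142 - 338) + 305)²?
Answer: 155176849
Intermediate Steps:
((-204 + 142)*(142 - 338) + 305)² = (-62*(-196) + 305)² = (12152 + 305)² = 12457² = 155176849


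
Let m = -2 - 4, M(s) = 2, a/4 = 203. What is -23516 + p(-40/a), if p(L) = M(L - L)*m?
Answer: -23528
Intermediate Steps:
a = 812 (a = 4*203 = 812)
m = -6
p(L) = -12 (p(L) = 2*(-6) = -12)
-23516 + p(-40/a) = -23516 - 12 = -23528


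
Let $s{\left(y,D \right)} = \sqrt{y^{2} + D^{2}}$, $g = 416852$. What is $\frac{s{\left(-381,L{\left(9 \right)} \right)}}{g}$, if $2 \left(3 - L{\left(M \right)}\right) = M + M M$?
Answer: $\frac{15 \sqrt{653}}{416852} \approx 0.00091953$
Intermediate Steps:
$L{\left(M \right)} = 3 - \frac{M}{2} - \frac{M^{2}}{2}$ ($L{\left(M \right)} = 3 - \frac{M + M M}{2} = 3 - \frac{M + M^{2}}{2} = 3 - \left(\frac{M}{2} + \frac{M^{2}}{2}\right) = 3 - \frac{M}{2} - \frac{M^{2}}{2}$)
$s{\left(y,D \right)} = \sqrt{D^{2} + y^{2}}$
$\frac{s{\left(-381,L{\left(9 \right)} \right)}}{g} = \frac{\sqrt{\left(3 - \frac{9}{2} - \frac{9^{2}}{2}\right)^{2} + \left(-381\right)^{2}}}{416852} = \sqrt{\left(3 - \frac{9}{2} - \frac{81}{2}\right)^{2} + 145161} \cdot \frac{1}{416852} = \sqrt{\left(-42\right)^{2} + 145161} \cdot \frac{1}{416852} = \sqrt{1764 + 145161} \cdot \frac{1}{416852} = \sqrt{146925} \cdot \frac{1}{416852} = 15 \sqrt{653} \cdot \frac{1}{416852} = \frac{15 \sqrt{653}}{416852}$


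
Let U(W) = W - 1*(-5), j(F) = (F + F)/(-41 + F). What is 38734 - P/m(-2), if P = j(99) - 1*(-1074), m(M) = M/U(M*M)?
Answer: 2527777/58 ≈ 43582.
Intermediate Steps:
j(F) = 2*F/(-41 + F) (j(F) = (2*F)/(-41 + F) = 2*F/(-41 + F))
U(W) = 5 + W (U(W) = W + 5 = 5 + W)
m(M) = M/(5 + M²) (m(M) = M/(5 + M*M) = M/(5 + M²))
P = 31245/29 (P = 2*99/(-41 + 99) - 1*(-1074) = 2*99/58 + 1074 = 2*99*(1/58) + 1074 = 99/29 + 1074 = 31245/29 ≈ 1077.4)
38734 - P/m(-2) = 38734 - 31245/(29*((-2/(5 + (-2)²)))) = 38734 - 31245/(29*((-2/(5 + 4)))) = 38734 - 31245/(29*((-2/9))) = 38734 - 31245/(29*((-2*⅑))) = 38734 - 31245/(29*(-2/9)) = 38734 - 31245*(-9)/(29*2) = 38734 - 1*(-281205/58) = 38734 + 281205/58 = 2527777/58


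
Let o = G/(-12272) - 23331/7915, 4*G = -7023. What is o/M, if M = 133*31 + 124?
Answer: -1089685083/1650093365440 ≈ -0.00066038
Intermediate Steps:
G = -7023/4 (G = (1/4)*(-7023) = -7023/4 ≈ -1755.8)
M = 4247 (M = 4123 + 124 = 4247)
o = -1089685083/388531520 (o = -7023/4/(-12272) - 23331/7915 = -7023/4*(-1/12272) - 23331*1/7915 = 7023/49088 - 23331/7915 = -1089685083/388531520 ≈ -2.8046)
o/M = -1089685083/388531520/4247 = -1089685083/388531520*1/4247 = -1089685083/1650093365440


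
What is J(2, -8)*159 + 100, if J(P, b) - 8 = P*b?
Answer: -1172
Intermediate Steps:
J(P, b) = 8 + P*b
J(2, -8)*159 + 100 = (8 + 2*(-8))*159 + 100 = (8 - 16)*159 + 100 = -8*159 + 100 = -1272 + 100 = -1172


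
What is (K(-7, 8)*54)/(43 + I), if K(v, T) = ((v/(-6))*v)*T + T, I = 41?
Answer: -258/7 ≈ -36.857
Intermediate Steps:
K(v, T) = T - T*v²/6 (K(v, T) = ((v*(-⅙))*v)*T + T = ((-v/6)*v)*T + T = (-v²/6)*T + T = -T*v²/6 + T = T - T*v²/6)
(K(-7, 8)*54)/(43 + I) = (((⅙)*8*(6 - 1*(-7)²))*54)/(43 + 41) = (((⅙)*8*(6 - 1*49))*54)/84 = (((⅙)*8*(6 - 49))*54)*(1/84) = (((⅙)*8*(-43))*54)*(1/84) = -172/3*54*(1/84) = -3096*1/84 = -258/7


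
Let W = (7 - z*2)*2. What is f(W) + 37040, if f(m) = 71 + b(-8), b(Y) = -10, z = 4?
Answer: 37101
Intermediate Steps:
W = -2 (W = (7 - 1*4*2)*2 = (7 - 4*2)*2 = (7 - 8)*2 = -1*2 = -2)
f(m) = 61 (f(m) = 71 - 10 = 61)
f(W) + 37040 = 61 + 37040 = 37101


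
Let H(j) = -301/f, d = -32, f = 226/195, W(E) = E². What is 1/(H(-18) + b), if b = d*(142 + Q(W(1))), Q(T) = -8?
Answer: -226/1027783 ≈ -0.00021989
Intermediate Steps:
f = 226/195 (f = 226*(1/195) = 226/195 ≈ 1.1590)
H(j) = -58695/226 (H(j) = -301/226/195 = -301*195/226 = -58695/226)
b = -4288 (b = -32*(142 - 8) = -32*134 = -4288)
1/(H(-18) + b) = 1/(-58695/226 - 4288) = 1/(-1027783/226) = -226/1027783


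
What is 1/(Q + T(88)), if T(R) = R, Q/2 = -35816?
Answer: -1/71544 ≈ -1.3977e-5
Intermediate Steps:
Q = -71632 (Q = 2*(-35816) = -71632)
1/(Q + T(88)) = 1/(-71632 + 88) = 1/(-71544) = -1/71544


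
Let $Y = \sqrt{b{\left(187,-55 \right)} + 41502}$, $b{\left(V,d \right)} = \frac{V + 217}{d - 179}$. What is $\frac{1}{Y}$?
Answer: $\frac{3 \sqrt{15780479}}{2427766} \approx 0.0049088$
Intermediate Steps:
$b{\left(V,d \right)} = \frac{217 + V}{-179 + d}$
$Y = \frac{2 \sqrt{15780479}}{39}$ ($Y = \sqrt{\frac{217 + 187}{-179 - 55} + 41502} = \sqrt{\frac{1}{-234} \cdot 404 + 41502} = \sqrt{\left(- \frac{1}{234}\right) 404 + 41502} = \sqrt{- \frac{202}{117} + 41502} = \sqrt{\frac{4855532}{117}} = \frac{2 \sqrt{15780479}}{39} \approx 203.72$)
$\frac{1}{Y} = \frac{1}{\frac{2}{39} \sqrt{15780479}} = \frac{3 \sqrt{15780479}}{2427766}$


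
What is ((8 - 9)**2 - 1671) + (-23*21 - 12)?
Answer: -2165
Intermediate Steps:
((8 - 9)**2 - 1671) + (-23*21 - 12) = ((-1)**2 - 1671) + (-483 - 12) = (1 - 1671) - 495 = -1670 - 495 = -2165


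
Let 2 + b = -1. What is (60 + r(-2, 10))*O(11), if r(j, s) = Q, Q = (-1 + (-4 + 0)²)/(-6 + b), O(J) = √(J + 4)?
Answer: 175*√15/3 ≈ 225.92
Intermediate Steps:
b = -3 (b = -2 - 1 = -3)
O(J) = √(4 + J)
Q = -5/3 (Q = (-1 + (-4 + 0)²)/(-6 - 3) = (-1 + (-4)²)/(-9) = (-1 + 16)*(-⅑) = 15*(-⅑) = -5/3 ≈ -1.6667)
r(j, s) = -5/3
(60 + r(-2, 10))*O(11) = (60 - 5/3)*√(4 + 11) = 175*√15/3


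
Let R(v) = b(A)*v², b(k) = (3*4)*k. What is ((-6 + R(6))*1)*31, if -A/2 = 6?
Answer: -160890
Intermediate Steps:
A = -12 (A = -2*6 = -12)
b(k) = 12*k
R(v) = -144*v² (R(v) = (12*(-12))*v² = -144*v²)
((-6 + R(6))*1)*31 = ((-6 - 144*6²)*1)*31 = ((-6 - 144*36)*1)*31 = ((-6 - 5184)*1)*31 = -5190*1*31 = -5190*31 = -160890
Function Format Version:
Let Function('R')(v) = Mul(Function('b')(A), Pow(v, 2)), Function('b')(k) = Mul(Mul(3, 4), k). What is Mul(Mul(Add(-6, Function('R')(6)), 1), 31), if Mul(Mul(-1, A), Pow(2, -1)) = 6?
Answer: -160890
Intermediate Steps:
A = -12 (A = Mul(-2, 6) = -12)
Function('b')(k) = Mul(12, k)
Function('R')(v) = Mul(-144, Pow(v, 2)) (Function('R')(v) = Mul(Mul(12, -12), Pow(v, 2)) = Mul(-144, Pow(v, 2)))
Mul(Mul(Add(-6, Function('R')(6)), 1), 31) = Mul(Mul(Add(-6, Mul(-144, Pow(6, 2))), 1), 31) = Mul(Mul(Add(-6, Mul(-144, 36)), 1), 31) = Mul(Mul(Add(-6, -5184), 1), 31) = Mul(Mul(-5190, 1), 31) = Mul(-5190, 31) = -160890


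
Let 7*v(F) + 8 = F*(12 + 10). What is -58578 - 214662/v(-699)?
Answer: -9181413/157 ≈ -58480.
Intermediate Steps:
v(F) = -8/7 + 22*F/7 (v(F) = -8/7 + (F*(12 + 10))/7 = -8/7 + (F*22)/7 = -8/7 + (22*F)/7 = -8/7 + 22*F/7)
-58578 - 214662/v(-699) = -58578 - 214662/(-8/7 + (22/7)*(-699)) = -58578 - 214662/(-8/7 - 15378/7) = -58578 - 214662/(-2198) = -58578 - 214662*(-1/2198) = -58578 + 15333/157 = -9181413/157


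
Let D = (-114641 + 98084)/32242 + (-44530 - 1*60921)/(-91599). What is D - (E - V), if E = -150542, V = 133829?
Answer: 839844698687917/2953334958 ≈ 2.8437e+5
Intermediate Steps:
D = 1883346499/2953334958 (D = -16557*1/32242 + (-44530 - 60921)*(-1/91599) = -16557/32242 - 105451*(-1/91599) = -16557/32242 + 105451/91599 = 1883346499/2953334958 ≈ 0.63770)
D - (E - V) = 1883346499/2953334958 - (-150542 - 1*133829) = 1883346499/2953334958 - (-150542 - 133829) = 1883346499/2953334958 - 1*(-284371) = 1883346499/2953334958 + 284371 = 839844698687917/2953334958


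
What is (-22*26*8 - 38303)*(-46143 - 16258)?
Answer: 2675692479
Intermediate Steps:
(-22*26*8 - 38303)*(-46143 - 16258) = (-572*8 - 38303)*(-62401) = (-4576 - 38303)*(-62401) = -42879*(-62401) = 2675692479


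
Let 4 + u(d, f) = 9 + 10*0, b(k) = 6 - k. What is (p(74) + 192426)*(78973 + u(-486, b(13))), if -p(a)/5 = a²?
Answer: 13035002988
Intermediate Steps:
p(a) = -5*a²
u(d, f) = 5 (u(d, f) = -4 + (9 + 10*0) = -4 + (9 + 0) = -4 + 9 = 5)
(p(74) + 192426)*(78973 + u(-486, b(13))) = (-5*74² + 192426)*(78973 + 5) = (-5*5476 + 192426)*78978 = (-27380 + 192426)*78978 = 165046*78978 = 13035002988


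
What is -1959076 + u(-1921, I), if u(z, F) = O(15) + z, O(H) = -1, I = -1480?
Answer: -1960998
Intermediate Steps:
u(z, F) = -1 + z
-1959076 + u(-1921, I) = -1959076 + (-1 - 1921) = -1959076 - 1922 = -1960998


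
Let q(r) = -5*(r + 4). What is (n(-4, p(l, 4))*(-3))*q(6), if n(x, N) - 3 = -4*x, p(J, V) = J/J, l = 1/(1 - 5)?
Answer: 2850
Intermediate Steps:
l = -¼ (l = 1/(-4) = -¼ ≈ -0.25000)
p(J, V) = 1
q(r) = -20 - 5*r (q(r) = -5*(4 + r) = -20 - 5*r)
n(x, N) = 3 - 4*x
(n(-4, p(l, 4))*(-3))*q(6) = ((3 - 4*(-4))*(-3))*(-20 - 5*6) = ((3 + 16)*(-3))*(-20 - 30) = (19*(-3))*(-50) = -57*(-50) = 2850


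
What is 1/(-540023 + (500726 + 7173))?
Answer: -1/32124 ≈ -3.1129e-5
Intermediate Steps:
1/(-540023 + (500726 + 7173)) = 1/(-540023 + 507899) = 1/(-32124) = -1/32124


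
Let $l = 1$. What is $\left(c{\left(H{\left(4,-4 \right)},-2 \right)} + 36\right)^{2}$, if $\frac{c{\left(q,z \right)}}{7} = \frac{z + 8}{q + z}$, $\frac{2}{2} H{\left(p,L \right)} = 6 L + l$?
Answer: $\frac{736164}{625} \approx 1177.9$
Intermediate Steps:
$H{\left(p,L \right)} = 1 + 6 L$ ($H{\left(p,L \right)} = 6 L + 1 = 1 + 6 L$)
$c{\left(q,z \right)} = \frac{7 \left(8 + z\right)}{q + z}$ ($c{\left(q,z \right)} = 7 \frac{z + 8}{q + z} = 7 \frac{8 + z}{q + z} = \frac{7 \left(8 + z\right)}{q + z}$)
$\left(c{\left(H{\left(4,-4 \right)},-2 \right)} + 36\right)^{2} = \left(\frac{7 \left(8 - 2\right)}{\left(1 + 6 \left(-4\right)\right) - 2} + 36\right)^{2} = \left(7 \frac{1}{\left(1 - 24\right) - 2} \cdot 6 + 36\right)^{2} = \left(7 \frac{1}{-23 - 2} \cdot 6 + 36\right)^{2} = \left(7 \frac{1}{-25} \cdot 6 + 36\right)^{2} = \left(7 \left(- \frac{1}{25}\right) 6 + 36\right)^{2} = \left(- \frac{42}{25} + 36\right)^{2} = \left(\frac{858}{25}\right)^{2} = \frac{736164}{625}$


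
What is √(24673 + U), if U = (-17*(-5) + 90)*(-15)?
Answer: 4*√1378 ≈ 148.49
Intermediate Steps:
U = -2625 (U = (85 + 90)*(-15) = 175*(-15) = -2625)
√(24673 + U) = √(24673 - 2625) = √22048 = 4*√1378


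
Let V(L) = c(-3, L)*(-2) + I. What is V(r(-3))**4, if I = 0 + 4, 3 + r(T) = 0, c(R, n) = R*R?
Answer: 38416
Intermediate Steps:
c(R, n) = R**2
r(T) = -3 (r(T) = -3 + 0 = -3)
I = 4
V(L) = -14 (V(L) = (-3)**2*(-2) + 4 = 9*(-2) + 4 = -18 + 4 = -14)
V(r(-3))**4 = (-14)**4 = 38416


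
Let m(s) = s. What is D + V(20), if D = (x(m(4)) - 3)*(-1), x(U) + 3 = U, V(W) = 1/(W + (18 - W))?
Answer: 37/18 ≈ 2.0556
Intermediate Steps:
V(W) = 1/18
x(U) = -3 + U
D = 2 (D = ((-3 + 4) - 3)*(-1) = (1 - 3)*(-1) = -2*(-1) = 2)
D + V(20) = 2 + 1/18 = 37/18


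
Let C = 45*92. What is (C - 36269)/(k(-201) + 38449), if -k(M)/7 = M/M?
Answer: -32129/38442 ≈ -0.83578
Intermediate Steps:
C = 4140
k(M) = -7 (k(M) = -7*M/M = -7*1 = -7)
(C - 36269)/(k(-201) + 38449) = (4140 - 36269)/(-7 + 38449) = -32129/38442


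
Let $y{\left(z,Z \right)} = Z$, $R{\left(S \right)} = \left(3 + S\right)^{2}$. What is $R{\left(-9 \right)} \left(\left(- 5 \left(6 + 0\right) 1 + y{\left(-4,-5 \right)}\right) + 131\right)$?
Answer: $3456$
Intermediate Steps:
$R{\left(-9 \right)} \left(\left(- 5 \left(6 + 0\right) 1 + y{\left(-4,-5 \right)}\right) + 131\right) = \left(3 - 9\right)^{2} \left(\left(- 5 \left(6 + 0\right) 1 - 5\right) + 131\right) = \left(-6\right)^{2} \left(\left(\left(-5\right) 6 \cdot 1 - 5\right) + 131\right) = 36 \left(\left(\left(-30\right) 1 - 5\right) + 131\right) = 36 \left(\left(-30 - 5\right) + 131\right) = 36 \left(-35 + 131\right) = 36 \cdot 96 = 3456$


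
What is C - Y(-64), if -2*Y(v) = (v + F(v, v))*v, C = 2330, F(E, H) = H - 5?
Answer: 6586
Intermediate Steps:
F(E, H) = -5 + H
Y(v) = -v*(-5 + 2*v)/2 (Y(v) = -(v + (-5 + v))*v/2 = -(-5 + 2*v)*v/2 = -v*(-5 + 2*v)/2)
C - Y(-64) = 2330 - (-64)*(5 - 2*(-64))/2 = 2330 - (-64)*(5 + 128)/2 = 2330 - (-64)*133/2 = 2330 - 1*(-4256) = 2330 + 4256 = 6586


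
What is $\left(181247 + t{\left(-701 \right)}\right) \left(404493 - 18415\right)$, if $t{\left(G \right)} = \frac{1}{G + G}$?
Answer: $\frac{49052810772427}{701} \approx 6.9975 \cdot 10^{10}$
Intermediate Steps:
$t{\left(G \right)} = \frac{1}{2 G}$
$\left(181247 + t{\left(-701 \right)}\right) \left(404493 - 18415\right) = \left(181247 + \frac{1}{2 \left(-701\right)}\right) \left(404493 - 18415\right) = \left(181247 + \frac{1}{2} \left(- \frac{1}{701}\right)\right) \left(404493 - 18415\right) = \left(181247 - \frac{1}{1402}\right) 386078 = \frac{254108293}{1402} \cdot 386078 = \frac{49052810772427}{701}$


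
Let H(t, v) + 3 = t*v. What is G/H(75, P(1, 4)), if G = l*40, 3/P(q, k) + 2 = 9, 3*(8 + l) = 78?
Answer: 420/17 ≈ 24.706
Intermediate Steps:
l = 18 (l = -8 + (⅓)*78 = -8 + 26 = 18)
P(q, k) = 3/7 (P(q, k) = 3/(-2 + 9) = 3/7)
H(t, v) = -3 + t*v
G = 720 (G = 18*40 = 720)
G/H(75, P(1, 4)) = 720/(-3 + 75*(3/7)) = 720/(-3 + 225/7) = 720/(204/7) = 720*(7/204) = 420/17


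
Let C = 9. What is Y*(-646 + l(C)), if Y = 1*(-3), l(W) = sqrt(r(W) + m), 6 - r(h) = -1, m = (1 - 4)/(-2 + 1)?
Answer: 1938 - 3*sqrt(10) ≈ 1928.5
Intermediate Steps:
m = 3 (m = -3/(-1) = -3*(-1) = 3)
r(h) = 7 (r(h) = 6 - 1*(-1) = 6 + 1 = 7)
l(W) = sqrt(10) (l(W) = sqrt(7 + 3) = sqrt(10))
Y = -3
Y*(-646 + l(C)) = -3*(-646 + sqrt(10)) = 1938 - 3*sqrt(10)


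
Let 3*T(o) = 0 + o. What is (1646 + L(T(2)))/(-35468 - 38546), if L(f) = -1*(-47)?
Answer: -1693/74014 ≈ -0.022874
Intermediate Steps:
T(o) = o/3 (T(o) = (0 + o)/3 = o/3)
L(f) = 47
(1646 + L(T(2)))/(-35468 - 38546) = (1646 + 47)/(-35468 - 38546) = 1693/(-74014) = 1693*(-1/74014) = -1693/74014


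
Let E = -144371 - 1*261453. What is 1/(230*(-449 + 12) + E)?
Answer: -1/506334 ≈ -1.9750e-6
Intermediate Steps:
E = -405824 (E = -144371 - 261453 = -405824)
1/(230*(-449 + 12) + E) = 1/(230*(-449 + 12) - 405824) = 1/(230*(-437) - 405824) = 1/(-100510 - 405824) = 1/(-506334) = -1/506334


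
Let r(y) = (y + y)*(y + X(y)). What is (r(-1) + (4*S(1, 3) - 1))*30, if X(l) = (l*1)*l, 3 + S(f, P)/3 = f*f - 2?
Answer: -1470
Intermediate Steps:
S(f, P) = -15 + 3*f² (S(f, P) = -9 + 3*(f*f - 2) = -9 + 3*(f² - 2) = -9 + 3*(-2 + f²) = -9 + (-6 + 3*f²) = -15 + 3*f²)
X(l) = l² (X(l) = l*l = l²)
r(y) = 2*y*(y + y²) (r(y) = (y + y)*(y + y²) = (2*y)*(y + y²) = 2*y*(y + y²))
(r(-1) + (4*S(1, 3) - 1))*30 = (2*(-1)²*(1 - 1) + (4*(-15 + 3*1²) - 1))*30 = (2*1*0 + (4*(-15 + 3*1) - 1))*30 = (0 + (4*(-15 + 3) - 1))*30 = (0 + (4*(-12) - 1))*30 = (0 + (-48 - 1))*30 = (0 - 49)*30 = -49*30 = -1470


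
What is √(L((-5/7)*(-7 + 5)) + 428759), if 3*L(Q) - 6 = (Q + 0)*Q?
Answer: √189083901/21 ≈ 654.80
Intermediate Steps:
L(Q) = 2 + Q²/3 (L(Q) = 2 + ((Q + 0)*Q)/3 = 2 + (Q*Q)/3 = 2 + Q²/3)
√(L((-5/7)*(-7 + 5)) + 428759) = √((2 + ((-5/7)*(-7 + 5))²/3) + 428759) = √((2 + (-5*⅐*(-2))²/3) + 428759) = √((2 + (-5/7*(-2))²/3) + 428759) = √((2 + (10/7)²/3) + 428759) = √((2 + (⅓)*(100/49)) + 428759) = √((2 + 100/147) + 428759) = √(394/147 + 428759) = √(63027967/147) = √189083901/21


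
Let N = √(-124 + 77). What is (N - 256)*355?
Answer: -90880 + 355*I*√47 ≈ -90880.0 + 2433.8*I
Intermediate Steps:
N = I*√47 (N = √(-47) = I*√47 ≈ 6.8557*I)
(N - 256)*355 = (I*√47 - 256)*355 = (-256 + I*√47)*355 = -90880 + 355*I*√47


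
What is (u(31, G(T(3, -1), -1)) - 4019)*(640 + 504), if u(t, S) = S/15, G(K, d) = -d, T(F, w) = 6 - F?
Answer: -68964896/15 ≈ -4.5977e+6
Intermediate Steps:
u(t, S) = S/15 (u(t, S) = S*(1/15) = S/15)
(u(31, G(T(3, -1), -1)) - 4019)*(640 + 504) = ((-1*(-1))/15 - 4019)*(640 + 504) = ((1/15)*1 - 4019)*1144 = (1/15 - 4019)*1144 = -60284/15*1144 = -68964896/15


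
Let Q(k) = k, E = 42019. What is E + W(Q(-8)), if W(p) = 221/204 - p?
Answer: 504337/12 ≈ 42028.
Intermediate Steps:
W(p) = 13/12 - p (W(p) = 221*(1/204) - p = 13/12 - p)
E + W(Q(-8)) = 42019 + (13/12 - 1*(-8)) = 42019 + (13/12 + 8) = 42019 + 109/12 = 504337/12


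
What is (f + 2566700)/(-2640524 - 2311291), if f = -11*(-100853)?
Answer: -1225361/1650605 ≈ -0.74237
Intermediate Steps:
f = 1109383
(f + 2566700)/(-2640524 - 2311291) = (1109383 + 2566700)/(-2640524 - 2311291) = 3676083/(-4951815) = 3676083*(-1/4951815) = -1225361/1650605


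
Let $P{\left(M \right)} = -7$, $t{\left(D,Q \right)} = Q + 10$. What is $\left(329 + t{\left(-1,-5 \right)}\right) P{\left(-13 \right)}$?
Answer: $-2338$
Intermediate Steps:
$t{\left(D,Q \right)} = 10 + Q$
$\left(329 + t{\left(-1,-5 \right)}\right) P{\left(-13 \right)} = \left(329 + \left(10 - 5\right)\right) \left(-7\right) = \left(329 + 5\right) \left(-7\right) = 334 \left(-7\right) = -2338$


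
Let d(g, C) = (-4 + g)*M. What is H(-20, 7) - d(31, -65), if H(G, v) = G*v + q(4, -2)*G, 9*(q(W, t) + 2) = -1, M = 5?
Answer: -2095/9 ≈ -232.78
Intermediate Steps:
q(W, t) = -19/9 (q(W, t) = -2 + (⅑)*(-1) = -2 - ⅑ = -19/9)
H(G, v) = -19*G/9 + G*v (H(G, v) = G*v - 19*G/9 = -19*G/9 + G*v)
d(g, C) = -20 + 5*g (d(g, C) = (-4 + g)*5 = -20 + 5*g)
H(-20, 7) - d(31, -65) = (⅑)*(-20)*(-19 + 9*7) - (-20 + 5*31) = (⅑)*(-20)*(-19 + 63) - (-20 + 155) = (⅑)*(-20)*44 - 1*135 = -880/9 - 135 = -2095/9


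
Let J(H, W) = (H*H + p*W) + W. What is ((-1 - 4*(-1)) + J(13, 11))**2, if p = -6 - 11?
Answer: 16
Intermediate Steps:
p = -17
J(H, W) = H**2 - 16*W (J(H, W) = (H*H - 17*W) + W = (H**2 - 17*W) + W = H**2 - 16*W)
((-1 - 4*(-1)) + J(13, 11))**2 = ((-1 - 4*(-1)) + (13**2 - 16*11))**2 = ((-1 + 4) + (169 - 176))**2 = (3 - 7)**2 = (-4)**2 = 16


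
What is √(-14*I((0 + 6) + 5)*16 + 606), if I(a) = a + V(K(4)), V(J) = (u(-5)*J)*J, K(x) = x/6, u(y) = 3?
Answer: I*√19410/3 ≈ 46.44*I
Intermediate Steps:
K(x) = x/6 (K(x) = x*(⅙) = x/6)
V(J) = 3*J² (V(J) = (3*J)*J = 3*J²)
I(a) = 4/3 + a (I(a) = a + 3*((⅙)*4)² = a + 3*(⅔)² = a + 3*(4/9) = a + 4/3 = 4/3 + a)
√(-14*I((0 + 6) + 5)*16 + 606) = √(-14*(4/3 + ((0 + 6) + 5))*16 + 606) = √(-14*(4/3 + (6 + 5))*16 + 606) = √(-14*(4/3 + 11)*16 + 606) = √(-14*37/3*16 + 606) = √(-518/3*16 + 606) = √(-8288/3 + 606) = √(-6470/3) = I*√19410/3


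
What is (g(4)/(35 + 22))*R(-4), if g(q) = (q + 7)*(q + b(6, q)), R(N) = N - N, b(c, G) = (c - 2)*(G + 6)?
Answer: 0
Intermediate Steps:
b(c, G) = (-2 + c)*(6 + G)
R(N) = 0
g(q) = (7 + q)*(24 + 5*q) (g(q) = (q + 7)*(q + (-12 - 2*q + 6*6 + q*6)) = (7 + q)*(q + (-12 - 2*q + 36 + 6*q)) = (7 + q)*(q + (24 + 4*q)) = (7 + q)*(24 + 5*q))
(g(4)/(35 + 22))*R(-4) = ((168 + 5*4**2 + 59*4)/(35 + 22))*0 = ((168 + 5*16 + 236)/57)*0 = ((168 + 80 + 236)*(1/57))*0 = (484*(1/57))*0 = (484/57)*0 = 0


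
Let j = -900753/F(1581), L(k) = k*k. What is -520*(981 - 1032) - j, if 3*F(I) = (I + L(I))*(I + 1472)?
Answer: 9643160255799/363618406 ≈ 26520.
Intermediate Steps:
L(k) = k**2
F(I) = (1472 + I)*(I + I**2)/3 (F(I) = ((I + I**2)*(I + 1472))/3 = ((I + I**2)*(1472 + I))/3 = ((1472 + I)*(I + I**2))/3 = (1472 + I)*(I + I**2)/3)
j = -128679/363618406 (j = -900753*1/(527*(1472 + 1581**2 + 1473*1581)) = -900753*1/(527*(1472 + 2499561 + 2328813)) = -900753/((1/3)*1581*4829846) = -900753/2545328842 = -900753*1/2545328842 = -128679/363618406 ≈ -0.00035388)
-520*(981 - 1032) - j = -520*(981 - 1032) - 1*(-128679/363618406) = -520*(-51) + 128679/363618406 = 26520 + 128679/363618406 = 9643160255799/363618406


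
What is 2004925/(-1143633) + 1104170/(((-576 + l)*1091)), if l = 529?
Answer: -1365571788835/58642069341 ≈ -23.287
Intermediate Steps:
2004925/(-1143633) + 1104170/(((-576 + l)*1091)) = 2004925/(-1143633) + 1104170/(((-576 + 529)*1091)) = 2004925*(-1/1143633) + 1104170/((-47*1091)) = -2004925/1143633 + 1104170/(-51277) = -2004925/1143633 + 1104170*(-1/51277) = -2004925/1143633 - 1104170/51277 = -1365571788835/58642069341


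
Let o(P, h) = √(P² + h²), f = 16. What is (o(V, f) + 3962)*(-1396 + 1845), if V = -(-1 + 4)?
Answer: 1778938 + 449*√265 ≈ 1.7862e+6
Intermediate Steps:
V = -3 (V = -1*3 = -3)
(o(V, f) + 3962)*(-1396 + 1845) = (√((-3)² + 16²) + 3962)*(-1396 + 1845) = (√(9 + 256) + 3962)*449 = (√265 + 3962)*449 = (3962 + √265)*449 = 1778938 + 449*√265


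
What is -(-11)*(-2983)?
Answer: -32813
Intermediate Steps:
-(-11)*(-2983) = -1*32813 = -32813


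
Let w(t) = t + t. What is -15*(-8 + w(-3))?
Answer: 210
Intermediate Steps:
w(t) = 2*t
-15*(-8 + w(-3)) = -15*(-8 + 2*(-3)) = -15*(-8 - 6) = -15*(-14) = 210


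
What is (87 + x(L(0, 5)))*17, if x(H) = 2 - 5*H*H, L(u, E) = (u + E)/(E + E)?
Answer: 5967/4 ≈ 1491.8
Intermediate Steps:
L(u, E) = (E + u)/(2*E) (L(u, E) = (E + u)/((2*E)) = (E + u)*(1/(2*E)) = (E + u)/(2*E))
x(H) = 2 - 5*H**2
(87 + x(L(0, 5)))*17 = (87 + (2 - 5*(5 + 0)**2/100))*17 = (87 + (2 - 5*((1/2)*(1/5)*5)**2))*17 = (87 + (2 - 5*(1/2)**2))*17 = (87 + (2 - 5*1/4))*17 = (87 + (2 - 5/4))*17 = (87 + 3/4)*17 = (351/4)*17 = 5967/4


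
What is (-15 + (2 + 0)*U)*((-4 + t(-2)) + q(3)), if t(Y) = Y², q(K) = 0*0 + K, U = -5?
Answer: -75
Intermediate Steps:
q(K) = K (q(K) = 0 + K = K)
(-15 + (2 + 0)*U)*((-4 + t(-2)) + q(3)) = (-15 + (2 + 0)*(-5))*((-4 + (-2)²) + 3) = (-15 + 2*(-5))*((-4 + 4) + 3) = (-15 - 10)*(0 + 3) = -25*3 = -75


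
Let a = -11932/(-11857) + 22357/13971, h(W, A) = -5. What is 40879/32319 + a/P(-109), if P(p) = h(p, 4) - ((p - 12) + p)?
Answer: 56948316965212/44614803140775 ≈ 1.2764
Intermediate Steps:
P(p) = 7 - 2*p (P(p) = -5 - ((p - 12) + p) = -5 - ((-12 + p) + p) = -5 - (-12 + 2*p) = -5 + (12 - 2*p) = 7 - 2*p)
a = 431788921/165654147 (a = -11932*(-1/11857) + 22357*(1/13971) = 11932/11857 + 22357/13971 = 431788921/165654147 ≈ 2.6066)
40879/32319 + a/P(-109) = 40879/32319 + 431788921/(165654147*(7 - 2*(-109))) = 40879*(1/32319) + 431788921/(165654147*(7 + 218)) = 40879/32319 + (431788921/165654147)/225 = 40879/32319 + (431788921/165654147)*(1/225) = 40879/32319 + 431788921/37272183075 = 56948316965212/44614803140775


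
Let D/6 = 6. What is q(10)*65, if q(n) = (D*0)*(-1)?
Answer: 0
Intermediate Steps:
D = 36 (D = 6*6 = 36)
q(n) = 0 (q(n) = (36*0)*(-1) = 0*(-1) = 0)
q(10)*65 = 0*65 = 0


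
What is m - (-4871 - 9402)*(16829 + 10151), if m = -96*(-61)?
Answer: 385091396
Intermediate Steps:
m = 5856
m - (-4871 - 9402)*(16829 + 10151) = 5856 - (-4871 - 9402)*(16829 + 10151) = 5856 - (-14273)*26980 = 5856 - 1*(-385085540) = 5856 + 385085540 = 385091396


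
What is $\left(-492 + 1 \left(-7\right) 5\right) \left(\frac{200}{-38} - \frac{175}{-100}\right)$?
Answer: $\frac{140709}{76} \approx 1851.4$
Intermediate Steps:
$\left(-492 + 1 \left(-7\right) 5\right) \left(\frac{200}{-38} - \frac{175}{-100}\right) = \left(-492 - 35\right) \left(200 \left(- \frac{1}{38}\right) - - \frac{7}{4}\right) = \left(-492 - 35\right) \left(- \frac{100}{19} + \frac{7}{4}\right) = \left(-527\right) \left(- \frac{267}{76}\right) = \frac{140709}{76}$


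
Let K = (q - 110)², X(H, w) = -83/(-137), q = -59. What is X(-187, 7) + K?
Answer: 3912940/137 ≈ 28562.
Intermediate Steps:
X(H, w) = 83/137 (X(H, w) = -83*(-1/137) = 83/137)
K = 28561 (K = (-59 - 110)² = (-169)² = 28561)
X(-187, 7) + K = 83/137 + 28561 = 3912940/137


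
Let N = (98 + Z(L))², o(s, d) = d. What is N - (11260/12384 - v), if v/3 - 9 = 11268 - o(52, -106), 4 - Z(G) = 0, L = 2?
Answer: 137933273/3096 ≈ 44552.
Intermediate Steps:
Z(G) = 4 (Z(G) = 4 - 1*0 = 4 + 0 = 4)
v = 34149 (v = 27 + 3*(11268 - 1*(-106)) = 27 + 3*(11268 + 106) = 27 + 3*11374 = 27 + 34122 = 34149)
N = 10404 (N = (98 + 4)² = 102² = 10404)
N - (11260/12384 - v) = 10404 - (11260/12384 - 1*34149) = 10404 - (11260*(1/12384) - 34149) = 10404 - (2815/3096 - 34149) = 10404 - 1*(-105722489/3096) = 10404 + 105722489/3096 = 137933273/3096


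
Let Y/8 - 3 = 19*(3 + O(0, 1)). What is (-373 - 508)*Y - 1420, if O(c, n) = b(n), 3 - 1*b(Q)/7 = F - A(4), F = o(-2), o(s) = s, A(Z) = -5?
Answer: -424300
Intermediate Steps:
F = -2
b(Q) = 0 (b(Q) = 21 - 7*(-2 - 1*(-5)) = 21 - 7*(-2 + 5) = 21 - 7*3 = 21 - 21 = 0)
O(c, n) = 0
Y = 480 (Y = 24 + 8*(19*(3 + 0)) = 24 + 8*(19*3) = 24 + 8*57 = 24 + 456 = 480)
(-373 - 508)*Y - 1420 = (-373 - 508)*480 - 1420 = -881*480 - 1420 = -422880 - 1420 = -424300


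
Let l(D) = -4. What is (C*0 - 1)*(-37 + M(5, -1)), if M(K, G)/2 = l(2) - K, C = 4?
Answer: 55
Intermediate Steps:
M(K, G) = -8 - 2*K (M(K, G) = 2*(-4 - K) = -8 - 2*K)
(C*0 - 1)*(-37 + M(5, -1)) = (4*0 - 1)*(-37 + (-8 - 2*5)) = (0 - 1)*(-37 + (-8 - 10)) = -(-37 - 18) = -1*(-55) = 55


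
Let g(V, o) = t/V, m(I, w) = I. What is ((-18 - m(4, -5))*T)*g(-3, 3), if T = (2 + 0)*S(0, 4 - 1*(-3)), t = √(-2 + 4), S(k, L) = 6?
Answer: 88*√2 ≈ 124.45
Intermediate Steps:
t = √2 ≈ 1.4142
T = 12 (T = (2 + 0)*6 = 2*6 = 12)
g(V, o) = √2/V
((-18 - m(4, -5))*T)*g(-3, 3) = ((-18 - 1*4)*12)*(√2/(-3)) = ((-18 - 4)*12)*(√2*(-⅓)) = (-22*12)*(-√2/3) = -(-88)*√2 = 88*√2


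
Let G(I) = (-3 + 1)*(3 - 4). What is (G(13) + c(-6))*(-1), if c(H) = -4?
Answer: 2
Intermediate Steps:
G(I) = 2 (G(I) = -2*(-1) = 2)
(G(13) + c(-6))*(-1) = (2 - 4)*(-1) = -2*(-1) = 2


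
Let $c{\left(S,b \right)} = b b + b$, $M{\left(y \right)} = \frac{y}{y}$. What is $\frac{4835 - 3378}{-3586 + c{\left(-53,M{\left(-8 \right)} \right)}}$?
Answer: $- \frac{1457}{3584} \approx -0.40653$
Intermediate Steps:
$M{\left(y \right)} = 1$
$c{\left(S,b \right)} = b + b^{2}$ ($c{\left(S,b \right)} = b^{2} + b = b + b^{2}$)
$\frac{4835 - 3378}{-3586 + c{\left(-53,M{\left(-8 \right)} \right)}} = \frac{4835 - 3378}{-3586 + 1 \left(1 + 1\right)} = \frac{1457}{-3586 + 1 \cdot 2} = \frac{1457}{-3586 + 2} = \frac{1457}{-3584} = 1457 \left(- \frac{1}{3584}\right) = - \frac{1457}{3584}$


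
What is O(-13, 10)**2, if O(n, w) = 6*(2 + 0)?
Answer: 144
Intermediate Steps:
O(n, w) = 12 (O(n, w) = 6*2 = 12)
O(-13, 10)**2 = 12**2 = 144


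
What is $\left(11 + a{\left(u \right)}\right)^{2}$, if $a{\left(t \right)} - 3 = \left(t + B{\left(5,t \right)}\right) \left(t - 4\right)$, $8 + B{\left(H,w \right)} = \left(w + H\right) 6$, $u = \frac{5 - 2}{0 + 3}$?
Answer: $5329$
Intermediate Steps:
$u = 1$ ($u = \frac{3}{3} = 3 \cdot \frac{1}{3} = 1$)
$B{\left(H,w \right)} = -8 + 6 H + 6 w$ ($B{\left(H,w \right)} = -8 + \left(w + H\right) 6 = -8 + \left(H + w\right) 6 = -8 + \left(6 H + 6 w\right) = -8 + 6 H + 6 w$)
$a{\left(t \right)} = 3 + \left(-4 + t\right) \left(22 + 7 t\right)$ ($a{\left(t \right)} = 3 + \left(t + \left(-8 + 6 \cdot 5 + 6 t\right)\right) \left(t - 4\right) = 3 + \left(t + \left(-8 + 30 + 6 t\right)\right) \left(-4 + t\right) = 3 + \left(t + \left(22 + 6 t\right)\right) \left(-4 + t\right) = 3 + \left(22 + 7 t\right) \left(-4 + t\right) = 3 + \left(-4 + t\right) \left(22 + 7 t\right)$)
$\left(11 + a{\left(u \right)}\right)^{2} = \left(11 - \left(91 - 7\right)\right)^{2} = \left(11 - 84\right)^{2} = \left(-73\right)^{2} = 5329$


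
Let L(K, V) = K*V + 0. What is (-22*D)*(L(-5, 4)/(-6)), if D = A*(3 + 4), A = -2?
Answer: 3080/3 ≈ 1026.7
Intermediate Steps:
D = -14 (D = -2*(3 + 4) = -2*7 = -14)
L(K, V) = K*V
(-22*D)*(L(-5, 4)/(-6)) = (-22*(-14))*(-5*4/(-6)) = 308*(-20*(-⅙)) = 308*(10/3) = 3080/3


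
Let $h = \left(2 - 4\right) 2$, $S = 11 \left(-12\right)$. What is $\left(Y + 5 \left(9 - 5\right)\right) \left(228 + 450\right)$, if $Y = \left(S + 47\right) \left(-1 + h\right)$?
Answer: $301710$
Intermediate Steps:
$S = -132$
$h = -4$ ($h = \left(-2\right) 2 = -4$)
$Y = 425$ ($Y = \left(-132 + 47\right) \left(-1 - 4\right) = \left(-85\right) \left(-5\right) = 425$)
$\left(Y + 5 \left(9 - 5\right)\right) \left(228 + 450\right) = \left(425 + 5 \left(9 - 5\right)\right) \left(228 + 450\right) = \left(425 + 5 \cdot 4\right) 678 = \left(425 + 20\right) 678 = 445 \cdot 678 = 301710$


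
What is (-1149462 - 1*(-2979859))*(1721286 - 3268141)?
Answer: -2831358751435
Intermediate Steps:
(-1149462 - 1*(-2979859))*(1721286 - 3268141) = (-1149462 + 2979859)*(-1546855) = 1830397*(-1546855) = -2831358751435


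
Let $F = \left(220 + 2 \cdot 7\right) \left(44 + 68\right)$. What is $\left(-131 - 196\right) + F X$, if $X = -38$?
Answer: $-996231$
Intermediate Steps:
$F = 26208$ ($F = \left(220 + 14\right) 112 = 234 \cdot 112 = 26208$)
$\left(-131 - 196\right) + F X = \left(-131 - 196\right) + 26208 \left(-38\right) = \left(-131 - 196\right) - 995904 = -327 - 995904 = -996231$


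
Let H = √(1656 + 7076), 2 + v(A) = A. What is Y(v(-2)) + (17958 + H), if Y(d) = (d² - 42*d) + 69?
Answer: 18211 + 2*√2183 ≈ 18304.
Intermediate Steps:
v(A) = -2 + A
H = 2*√2183 (H = √8732 = 2*√2183 ≈ 93.445)
Y(d) = 69 + d² - 42*d
Y(v(-2)) + (17958 + H) = (69 + (-2 - 2)² - 42*(-2 - 2)) + (17958 + 2*√2183) = (69 + (-4)² - 42*(-4)) + (17958 + 2*√2183) = (69 + 16 + 168) + (17958 + 2*√2183) = 253 + (17958 + 2*√2183) = 18211 + 2*√2183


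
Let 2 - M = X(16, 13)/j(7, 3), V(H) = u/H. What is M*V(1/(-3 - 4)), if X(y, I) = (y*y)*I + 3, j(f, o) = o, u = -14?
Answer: -325850/3 ≈ -1.0862e+5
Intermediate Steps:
X(y, I) = 3 + I*y**2 (X(y, I) = y**2*I + 3 = I*y**2 + 3 = 3 + I*y**2)
V(H) = -14/H
M = -3325/3 (M = 2 - (3 + 13*16**2)/3 = 2 - (3 + 13*256)/3 = 2 - (3 + 3328)/3 = 2 - 3331/3 = -3325/3 ≈ -1108.3)
M*V(1/(-3 - 4)) = -(-46550)/(3*(1/(-3 - 4))) = -(-46550)/(3*(1/(-7))) = -(-46550)/(3*(-1/7)) = -(-46550)*(-7)/3 = -3325/3*98 = -325850/3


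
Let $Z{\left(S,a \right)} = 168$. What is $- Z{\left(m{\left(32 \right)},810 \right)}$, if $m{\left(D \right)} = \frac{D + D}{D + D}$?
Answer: $-168$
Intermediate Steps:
$m{\left(D \right)} = 1$ ($m{\left(D \right)} = \frac{2 D}{2 D} = 2 D \frac{1}{2 D} = 1$)
$- Z{\left(m{\left(32 \right)},810 \right)} = \left(-1\right) 168 = -168$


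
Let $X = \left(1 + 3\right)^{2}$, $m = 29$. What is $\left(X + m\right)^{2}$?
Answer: $2025$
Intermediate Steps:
$X = 16$ ($X = 4^{2} = 16$)
$\left(X + m\right)^{2} = \left(16 + 29\right)^{2} = 45^{2} = 2025$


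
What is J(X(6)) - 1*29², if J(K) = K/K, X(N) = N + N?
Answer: -840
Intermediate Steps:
X(N) = 2*N
J(K) = 1
J(X(6)) - 1*29² = 1 - 1*29² = 1 - 1*841 = 1 - 841 = -840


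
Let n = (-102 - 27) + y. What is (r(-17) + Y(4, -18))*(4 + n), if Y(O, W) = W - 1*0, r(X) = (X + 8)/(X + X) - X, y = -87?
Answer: 2650/17 ≈ 155.88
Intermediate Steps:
r(X) = -X + (8 + X)/(2*X) (r(X) = (8 + X)/((2*X)) - X = (8 + X)*(1/(2*X)) - X = (8 + X)/(2*X) - X = -X + (8 + X)/(2*X))
Y(O, W) = W (Y(O, W) = W + 0 = W)
n = -216 (n = (-102 - 27) - 87 = -129 - 87 = -216)
(r(-17) + Y(4, -18))*(4 + n) = ((½ - 1*(-17) + 4/(-17)) - 18)*(4 - 216) = ((½ + 17 + 4*(-1/17)) - 18)*(-212) = ((½ + 17 - 4/17) - 18)*(-212) = (587/34 - 18)*(-212) = -25/34*(-212) = 2650/17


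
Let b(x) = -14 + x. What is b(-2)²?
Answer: 256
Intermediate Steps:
b(-2)² = (-14 - 2)² = (-16)² = 256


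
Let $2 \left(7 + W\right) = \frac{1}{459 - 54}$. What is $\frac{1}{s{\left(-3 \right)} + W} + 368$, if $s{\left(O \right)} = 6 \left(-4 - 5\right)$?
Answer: $\frac{18181702}{49409} \approx 367.98$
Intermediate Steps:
$s{\left(O \right)} = -54$ ($s{\left(O \right)} = 6 \left(-9\right) = -54$)
$W = - \frac{5669}{810}$ ($W = -7 + \frac{1}{2 \left(459 - 54\right)} = -7 + \frac{1}{2 \cdot 405} = -7 + \frac{1}{2} \cdot \frac{1}{405} = -7 + \frac{1}{810} = - \frac{5669}{810} \approx -6.9988$)
$\frac{1}{s{\left(-3 \right)} + W} + 368 = \frac{1}{-54 - \frac{5669}{810}} + 368 = \frac{1}{- \frac{49409}{810}} + 368 = - \frac{810}{49409} + 368 = \frac{18181702}{49409}$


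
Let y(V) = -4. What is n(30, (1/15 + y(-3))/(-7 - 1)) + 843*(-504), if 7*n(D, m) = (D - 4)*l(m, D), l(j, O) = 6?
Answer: -2973948/7 ≈ -4.2485e+5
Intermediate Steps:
n(D, m) = -24/7 + 6*D/7 (n(D, m) = ((D - 4)*6)/7 = ((-4 + D)*6)/7 = (-24 + 6*D)/7 = -24/7 + 6*D/7)
n(30, (1/15 + y(-3))/(-7 - 1)) + 843*(-504) = (-24/7 + (6/7)*30) + 843*(-504) = (-24/7 + 180/7) - 424872 = 156/7 - 424872 = -2973948/7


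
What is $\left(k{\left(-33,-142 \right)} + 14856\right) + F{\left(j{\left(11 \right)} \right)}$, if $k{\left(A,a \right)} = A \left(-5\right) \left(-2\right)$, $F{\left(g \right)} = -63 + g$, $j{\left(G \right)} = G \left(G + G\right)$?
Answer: $14705$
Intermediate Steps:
$j{\left(G \right)} = 2 G^{2}$ ($j{\left(G \right)} = G 2 G = 2 G^{2}$)
$k{\left(A,a \right)} = 10 A$ ($k{\left(A,a \right)} = - 5 A \left(-2\right) = 10 A$)
$\left(k{\left(-33,-142 \right)} + 14856\right) + F{\left(j{\left(11 \right)} \right)} = \left(10 \left(-33\right) + 14856\right) - \left(63 - 2 \cdot 11^{2}\right) = \left(-330 + 14856\right) + \left(-63 + 2 \cdot 121\right) = 14526 + \left(-63 + 242\right) = 14526 + 179 = 14705$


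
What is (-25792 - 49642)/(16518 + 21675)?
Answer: -75434/38193 ≈ -1.9751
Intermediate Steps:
(-25792 - 49642)/(16518 + 21675) = -75434/38193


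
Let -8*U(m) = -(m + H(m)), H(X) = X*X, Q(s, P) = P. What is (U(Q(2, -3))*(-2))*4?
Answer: -6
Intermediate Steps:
H(X) = X²
U(m) = m/8 + m²/8 (U(m) = -(-1)*(m + m²)/8 = -(-m - m²)/8 = m/8 + m²/8)
(U(Q(2, -3))*(-2))*4 = (((⅛)*(-3)*(1 - 3))*(-2))*4 = (((⅛)*(-3)*(-2))*(-2))*4 = ((¾)*(-2))*4 = -3/2*4 = -6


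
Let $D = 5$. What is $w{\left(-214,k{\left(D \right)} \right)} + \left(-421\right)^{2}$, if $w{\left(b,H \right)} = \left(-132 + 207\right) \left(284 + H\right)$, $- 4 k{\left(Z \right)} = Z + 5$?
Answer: $\frac{396707}{2} \approx 1.9835 \cdot 10^{5}$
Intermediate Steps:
$k{\left(Z \right)} = - \frac{5}{4} - \frac{Z}{4}$ ($k{\left(Z \right)} = - \frac{Z + 5}{4} = - \frac{5 + Z}{4} = - \frac{5}{4} - \frac{Z}{4}$)
$w{\left(b,H \right)} = 21300 + 75 H$ ($w{\left(b,H \right)} = 75 \left(284 + H\right) = 21300 + 75 H$)
$w{\left(-214,k{\left(D \right)} \right)} + \left(-421\right)^{2} = \left(21300 + 75 \left(- \frac{5}{4} - \frac{5}{4}\right)\right) + \left(-421\right)^{2} = \left(21300 + 75 \left(- \frac{5}{4} - \frac{5}{4}\right)\right) + 177241 = \left(21300 + 75 \left(- \frac{5}{2}\right)\right) + 177241 = \left(21300 - \frac{375}{2}\right) + 177241 = \frac{42225}{2} + 177241 = \frac{396707}{2}$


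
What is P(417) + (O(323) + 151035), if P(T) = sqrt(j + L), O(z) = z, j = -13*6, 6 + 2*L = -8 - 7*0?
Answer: 151358 + I*sqrt(85) ≈ 1.5136e+5 + 9.2195*I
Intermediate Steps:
L = -7 (L = -3 + (-8 - 7*0)/2 = -3 + (-8 + 0)/2 = -3 + (1/2)*(-8) = -3 - 4 = -7)
j = -78
P(T) = I*sqrt(85) (P(T) = sqrt(-78 - 7) = sqrt(-85) = I*sqrt(85))
P(417) + (O(323) + 151035) = I*sqrt(85) + (323 + 151035) = I*sqrt(85) + 151358 = 151358 + I*sqrt(85)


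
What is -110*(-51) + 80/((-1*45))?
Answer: 50474/9 ≈ 5608.2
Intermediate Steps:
-110*(-51) + 80/((-1*45)) = 5610 + 80/(-45) = 5610 + 80*(-1/45) = 5610 - 16/9 = 50474/9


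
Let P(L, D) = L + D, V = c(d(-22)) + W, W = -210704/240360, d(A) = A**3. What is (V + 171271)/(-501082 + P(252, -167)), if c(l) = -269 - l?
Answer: -5457647912/15052454865 ≈ -0.36258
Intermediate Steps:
W = -26338/30045 (W = -210704*1/240360 = -26338/30045 ≈ -0.87662)
V = 311810717/30045 (V = (-269 - 1*(-22)**3) - 26338/30045 = (-269 - 1*(-10648)) - 26338/30045 = (-269 + 10648) - 26338/30045 = 10379 - 26338/30045 = 311810717/30045 ≈ 10378.)
P(L, D) = D + L
(V + 171271)/(-501082 + P(252, -167)) = (311810717/30045 + 171271)/(-501082 + (-167 + 252)) = 5457647912/(30045*(-501082 + 85)) = (5457647912/30045)/(-500997) = (5457647912/30045)*(-1/500997) = -5457647912/15052454865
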